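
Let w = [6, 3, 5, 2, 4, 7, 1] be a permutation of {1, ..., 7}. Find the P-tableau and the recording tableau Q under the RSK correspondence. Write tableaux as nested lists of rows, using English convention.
P = [[1, 4, 7], [2, 5], [3], [6]], Q = [[1, 3, 6], [2, 5], [4], [7]]

Insert each entry of the permutation into P by Schensted row insertion, recording in Q the position of each new cell.

After inserting 6: P = [[6]].
After inserting 3: P = [[3], [6]].
After inserting 5: P = [[3, 5], [6]].
After inserting 2: P = [[2, 5], [3], [6]].
After inserting 4: P = [[2, 4], [3, 5], [6]].
After inserting 7: P = [[2, 4, 7], [3, 5], [6]].
After inserting 1: P = [[1, 4, 7], [2, 5], [3], [6]].

So P = [[1, 4, 7], [2, 5], [3], [6]], Q = [[1, 3, 6], [2, 5], [4], [7]].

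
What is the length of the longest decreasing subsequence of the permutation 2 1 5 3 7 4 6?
2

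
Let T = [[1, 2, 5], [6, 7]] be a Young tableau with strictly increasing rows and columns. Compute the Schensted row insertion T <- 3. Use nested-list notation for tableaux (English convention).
In row 1, 3 replaces 5 (the leftmost entry greater than 3); 5 is bumped to row 2. In row 2, 5 replaces 6 (the leftmost entry greater than 5); 6 is bumped to row 3. 6 starts a new row 3. The new tableau is [[1, 2, 3], [5, 7], [6]].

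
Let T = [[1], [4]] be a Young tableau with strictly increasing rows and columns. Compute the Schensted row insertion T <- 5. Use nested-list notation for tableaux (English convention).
[[1, 5], [4]]

5 is larger than every entry of row 1, so it is appended to row 1. The new tableau is [[1, 5], [4]].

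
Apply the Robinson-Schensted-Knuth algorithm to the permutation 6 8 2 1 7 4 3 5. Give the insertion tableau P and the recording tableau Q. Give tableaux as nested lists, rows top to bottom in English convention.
Insert each entry of the permutation into P by Schensted row insertion, recording in Q the position of each new cell.

After inserting 6: P = [[6]].
After inserting 8: P = [[6, 8]].
After inserting 2: P = [[2, 8], [6]].
After inserting 1: P = [[1, 8], [2], [6]].
After inserting 7: P = [[1, 7], [2, 8], [6]].
After inserting 4: P = [[1, 4], [2, 7], [6, 8]].
After inserting 3: P = [[1, 3], [2, 4], [6, 7], [8]].
After inserting 5: P = [[1, 3, 5], [2, 4], [6, 7], [8]].

So P = [[1, 3, 5], [2, 4], [6, 7], [8]], Q = [[1, 2, 8], [3, 5], [4, 6], [7]].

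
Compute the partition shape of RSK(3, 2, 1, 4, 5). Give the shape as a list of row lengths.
[3, 1, 1]

Row-insert each entry into an empty tableau.

After inserting 3: P = [[3]].
After inserting 2: P = [[2], [3]].
After inserting 1: P = [[1], [2], [3]].
After inserting 4: P = [[1, 4], [2], [3]].
After inserting 5: P = [[1, 4, 5], [2], [3]].

The final insertion tableau P = [[1, 4, 5], [2], [3]] has shape [3, 1, 1].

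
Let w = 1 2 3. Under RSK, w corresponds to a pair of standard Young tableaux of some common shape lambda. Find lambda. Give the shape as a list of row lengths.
Row-insert each entry into an empty tableau.

After inserting 1: P = [[1]].
After inserting 2: P = [[1, 2]].
After inserting 3: P = [[1, 2, 3]].

The final insertion tableau P = [[1, 2, 3]] has shape [3].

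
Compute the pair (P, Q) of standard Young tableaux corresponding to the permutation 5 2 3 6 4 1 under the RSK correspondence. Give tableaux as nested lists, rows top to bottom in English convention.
Insert each entry of the permutation into P by Schensted row insertion, recording in Q the position of each new cell.

After inserting 5: P = [[5]].
After inserting 2: P = [[2], [5]].
After inserting 3: P = [[2, 3], [5]].
After inserting 6: P = [[2, 3, 6], [5]].
After inserting 4: P = [[2, 3, 4], [5, 6]].
After inserting 1: P = [[1, 3, 4], [2, 6], [5]].

So P = [[1, 3, 4], [2, 6], [5]], Q = [[1, 3, 4], [2, 5], [6]].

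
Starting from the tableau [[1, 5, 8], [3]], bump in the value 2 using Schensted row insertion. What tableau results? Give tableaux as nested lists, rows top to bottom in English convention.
[[1, 2, 8], [3, 5]]

In row 1, 2 replaces 5 (the leftmost entry greater than 2); 5 is bumped to row 2. 5 is appended to row 2. The new tableau is [[1, 2, 8], [3, 5]].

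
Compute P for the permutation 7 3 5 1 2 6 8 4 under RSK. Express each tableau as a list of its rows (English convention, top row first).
P = [[1, 2, 4, 8], [3, 5, 6], [7]]

Insert 7: appended to row 1. P = [[7]].
Insert 3: 3 bumps 7 from row 1; 7 starts row 2. P = [[3], [7]].
Insert 5: appended to row 1. P = [[3, 5], [7]].
Insert 1: 1 bumps 3 from row 1; 3 bumps 7 from row 2; 7 starts row 3. P = [[1, 5], [3], [7]].
Insert 2: 2 bumps 5 from row 1; 5 appends to row 2. P = [[1, 2], [3, 5], [7]].
Insert 6: appended to row 1. P = [[1, 2, 6], [3, 5], [7]].
Insert 8: appended to row 1. P = [[1, 2, 6, 8], [3, 5], [7]].
Insert 4: 4 bumps 6 from row 1; 6 appends to row 2. P = [[1, 2, 4, 8], [3, 5, 6], [7]].

So P = [[1, 2, 4, 8], [3, 5, 6], [7]].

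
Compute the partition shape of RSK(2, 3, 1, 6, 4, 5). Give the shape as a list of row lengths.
[4, 2]

Row-insert each entry into an empty tableau.

After inserting 2: P = [[2]].
After inserting 3: P = [[2, 3]].
After inserting 1: P = [[1, 3], [2]].
After inserting 6: P = [[1, 3, 6], [2]].
After inserting 4: P = [[1, 3, 4], [2, 6]].
After inserting 5: P = [[1, 3, 4, 5], [2, 6]].

The final insertion tableau P = [[1, 3, 4, 5], [2, 6]] has shape [4, 2].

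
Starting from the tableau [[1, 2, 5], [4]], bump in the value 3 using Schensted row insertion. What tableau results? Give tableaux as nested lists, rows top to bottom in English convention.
[[1, 2, 3], [4, 5]]

In row 1, 3 replaces 5 (the leftmost entry greater than 3); 5 is bumped to row 2. 5 is appended to row 2. The new tableau is [[1, 2, 3], [4, 5]].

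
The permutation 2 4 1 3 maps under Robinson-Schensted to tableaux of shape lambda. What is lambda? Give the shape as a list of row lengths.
Row-insert each entry into an empty tableau.

After inserting 2: P = [[2]].
After inserting 4: P = [[2, 4]].
After inserting 1: P = [[1, 4], [2]].
After inserting 3: P = [[1, 3], [2, 4]].

The final insertion tableau P = [[1, 3], [2, 4]] has shape [2, 2].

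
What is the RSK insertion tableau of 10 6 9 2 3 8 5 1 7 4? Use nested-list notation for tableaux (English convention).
P = [[1, 3, 4, 7], [2, 5], [6, 8], [9], [10]]

After inserting 10: P = [[10]].
After inserting 6: P = [[6], [10]].
After inserting 9: P = [[6, 9], [10]].
After inserting 2: P = [[2, 9], [6], [10]].
After inserting 3: P = [[2, 3], [6, 9], [10]].
After inserting 8: P = [[2, 3, 8], [6, 9], [10]].
After inserting 5: P = [[2, 3, 5], [6, 8], [9], [10]].
After inserting 1: P = [[1, 3, 5], [2, 8], [6], [9], [10]].
After inserting 7: P = [[1, 3, 5, 7], [2, 8], [6], [9], [10]].
After inserting 4: P = [[1, 3, 4, 7], [2, 5], [6, 8], [9], [10]].

So P = [[1, 3, 4, 7], [2, 5], [6, 8], [9], [10]].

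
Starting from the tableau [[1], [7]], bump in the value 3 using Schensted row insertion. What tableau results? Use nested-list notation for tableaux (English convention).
3 is larger than every entry of row 1, so it is appended to row 1. The new tableau is [[1, 3], [7]].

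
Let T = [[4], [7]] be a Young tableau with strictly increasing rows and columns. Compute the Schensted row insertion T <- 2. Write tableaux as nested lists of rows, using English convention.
In row 1, 2 replaces 4 (the leftmost entry greater than 2); 4 is bumped to row 2. In row 2, 4 replaces 7 (the leftmost entry greater than 4); 7 is bumped to row 3. 7 starts a new row 3. The new tableau is [[2], [4], [7]].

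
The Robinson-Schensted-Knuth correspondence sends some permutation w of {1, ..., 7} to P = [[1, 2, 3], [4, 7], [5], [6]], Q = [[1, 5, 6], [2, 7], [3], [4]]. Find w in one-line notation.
Reverse the RSK construction: for i from n down to 1, find the cell of Q containing i, remove the entry at that cell from P, and reverse-bump it up through P; the value ejected from row 1 is w(i).

Step i=7: Q has 7 at row 2, column 2; remove 7 from row 2 of P and reverse-bump: 7 enters row 1 and ejects 3. So w(7) = 3. P is now [[1, 2, 7], [4], [5], [6]].
Step i=6: Q has 6 at row 1, column 3; remove that cell from P, ejecting 7. So w(6) = 7. P is now [[1, 2], [4], [5], [6]].
Step i=5: Q has 5 at row 1, column 2; remove that cell from P, ejecting 2. So w(5) = 2. P is now [[1], [4], [5], [6]].
Step i=4: Q has 4 at row 4, column 1; remove 6 from row 4 of P and reverse-bump: 6 enters row 3 and ejects 5; 5 enters row 2 and ejects 4; 4 enters row 1 and ejects 1. So w(4) = 1. P is now [[4], [5], [6]].
Step i=3: Q has 3 at row 3, column 1; remove 6 from row 3 of P and reverse-bump: 6 enters row 2 and ejects 5; 5 enters row 1 and ejects 4. So w(3) = 4. P is now [[5], [6]].
Step i=2: Q has 2 at row 2, column 1; remove 6 from row 2 of P and reverse-bump: 6 enters row 1 and ejects 5. So w(2) = 5. P is now [[6]].
Step i=1: Q has 1 at row 1, column 1; remove that cell from P, ejecting 6. So w(1) = 6. P is now [].

So w = 6 5 4 1 2 7 3.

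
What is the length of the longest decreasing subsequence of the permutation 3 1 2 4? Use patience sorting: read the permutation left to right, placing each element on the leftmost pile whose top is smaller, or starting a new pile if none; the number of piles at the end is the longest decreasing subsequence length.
2

3: new pile. tops = [3]
1: new pile. tops = [3, 1]
2: onto pile 2 (replacing 1). tops = [3, 2]
4: onto pile 1 (replacing 3). tops = [4, 2]

2 piles, so the longest decreasing subsequence has length 2.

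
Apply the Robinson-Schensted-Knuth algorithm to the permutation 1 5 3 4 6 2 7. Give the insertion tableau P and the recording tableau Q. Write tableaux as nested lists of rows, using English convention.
P = [[1, 2, 4, 6, 7], [3], [5]], Q = [[1, 2, 4, 5, 7], [3], [6]]

Insert each entry of the permutation into P by Schensted row insertion, recording in Q the position of each new cell.

Insert 1: appended to row 1. P = [[1]].
Insert 5: appended to row 1. P = [[1, 5]].
Insert 3: 3 bumps 5 from row 1; 5 starts row 2. P = [[1, 3], [5]].
Insert 4: appended to row 1. P = [[1, 3, 4], [5]].
Insert 6: appended to row 1. P = [[1, 3, 4, 6], [5]].
Insert 2: 2 bumps 3 from row 1; 3 bumps 5 from row 2; 5 starts row 3. P = [[1, 2, 4, 6], [3], [5]].
Insert 7: appended to row 1. P = [[1, 2, 4, 6, 7], [3], [5]].

So P = [[1, 2, 4, 6, 7], [3], [5]], Q = [[1, 2, 4, 5, 7], [3], [6]].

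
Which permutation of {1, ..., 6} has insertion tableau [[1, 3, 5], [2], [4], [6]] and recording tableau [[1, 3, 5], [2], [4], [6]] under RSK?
Reverse the RSK construction: for i from n down to 1, find the cell of Q containing i, remove the entry at that cell from P, and reverse-bump it up through P; the value ejected from row 1 is w(i).

Step i=6: Q has 6 at row 4, column 1; remove 6 from row 4 of P and reverse-bump: 6 enters row 3 and ejects 4; 4 enters row 2 and ejects 2; 2 enters row 1 and ejects 1. So w(6) = 1. P is now [[2, 3, 5], [4], [6]].
Step i=5: Q has 5 at row 1, column 3; remove that cell from P, ejecting 5. So w(5) = 5. P is now [[2, 3], [4], [6]].
Step i=4: Q has 4 at row 3, column 1; remove 6 from row 3 of P and reverse-bump: 6 enters row 2 and ejects 4; 4 enters row 1 and ejects 3. So w(4) = 3. P is now [[2, 4], [6]].
Step i=3: Q has 3 at row 1, column 2; remove that cell from P, ejecting 4. So w(3) = 4. P is now [[2], [6]].
Step i=2: Q has 2 at row 2, column 1; remove 6 from row 2 of P and reverse-bump: 6 enters row 1 and ejects 2. So w(2) = 2. P is now [[6]].
Step i=1: Q has 1 at row 1, column 1; remove that cell from P, ejecting 6. So w(1) = 6. P is now [].

So w = 6 2 4 3 5 1.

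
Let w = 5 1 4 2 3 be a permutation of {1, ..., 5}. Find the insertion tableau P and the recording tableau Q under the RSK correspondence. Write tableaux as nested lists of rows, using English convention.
P = [[1, 2, 3], [4], [5]], Q = [[1, 3, 5], [2], [4]]

Insert each entry of the permutation into P by Schensted row insertion, recording in Q the position of each new cell.

Insert 5: appended to row 1. P = [[5]], Q = [[1]].
Insert 1: 1 bumps 5 from row 1; 5 starts row 2. P = [[1], [5]], Q = [[1], [2]].
Insert 4: appended to row 1. P = [[1, 4], [5]], Q = [[1, 3], [2]].
Insert 2: 2 bumps 4 from row 1; 4 bumps 5 from row 2; 5 starts row 3. P = [[1, 2], [4], [5]], Q = [[1, 3], [2], [4]].
Insert 3: appended to row 1. P = [[1, 2, 3], [4], [5]], Q = [[1, 3, 5], [2], [4]].

So P = [[1, 2, 3], [4], [5]], Q = [[1, 3, 5], [2], [4]].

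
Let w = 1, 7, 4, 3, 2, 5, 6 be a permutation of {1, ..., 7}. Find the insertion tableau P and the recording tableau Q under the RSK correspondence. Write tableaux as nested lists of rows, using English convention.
Insert each entry of the permutation into P by Schensted row insertion, recording in Q the position of each new cell.

Insert 1: appended to row 1. P = [[1]].
Insert 7: appended to row 1. P = [[1, 7]].
Insert 4: 4 bumps 7 from row 1; 7 starts row 2. P = [[1, 4], [7]].
Insert 3: 3 bumps 4 from row 1; 4 bumps 7 from row 2; 7 starts row 3. P = [[1, 3], [4], [7]].
Insert 2: 2 bumps 3 from row 1; 3 bumps 4 from row 2; 4 bumps 7 from row 3; 7 starts row 4. P = [[1, 2], [3], [4], [7]].
Insert 5: appended to row 1. P = [[1, 2, 5], [3], [4], [7]].
Insert 6: appended to row 1. P = [[1, 2, 5, 6], [3], [4], [7]].

So P = [[1, 2, 5, 6], [3], [4], [7]], Q = [[1, 2, 6, 7], [3], [4], [5]].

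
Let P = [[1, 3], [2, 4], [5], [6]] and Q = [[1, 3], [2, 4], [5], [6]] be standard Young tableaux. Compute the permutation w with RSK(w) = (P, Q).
2 1 6 5 4 3

Reverse the RSK construction: for i from n down to 1, find the cell of Q containing i, remove the entry at that cell from P, and reverse-bump it up through P; the value ejected from row 1 is w(i).

Step i=6: Q has 6 at row 4, column 1; remove 6 from row 4 of P and reverse-bump: 6 enters row 3 and ejects 5; 5 enters row 2 and ejects 4; 4 enters row 1 and ejects 3. So w(6) = 3. P is now [[1, 4], [2, 5], [6]].
Step i=5: Q has 5 at row 3, column 1; remove 6 from row 3 of P and reverse-bump: 6 enters row 2 and ejects 5; 5 enters row 1 and ejects 4. So w(5) = 4. P is now [[1, 5], [2, 6]].
Step i=4: Q has 4 at row 2, column 2; remove 6 from row 2 of P and reverse-bump: 6 enters row 1 and ejects 5. So w(4) = 5. P is now [[1, 6], [2]].
Step i=3: Q has 3 at row 1, column 2; remove that cell from P, ejecting 6. So w(3) = 6. P is now [[1], [2]].
Step i=2: Q has 2 at row 2, column 1; remove 2 from row 2 of P and reverse-bump: 2 enters row 1 and ejects 1. So w(2) = 1. P is now [[2]].
Step i=1: Q has 1 at row 1, column 1; remove that cell from P, ejecting 2. So w(1) = 2. P is now [].

So w = 2 1 6 5 4 3.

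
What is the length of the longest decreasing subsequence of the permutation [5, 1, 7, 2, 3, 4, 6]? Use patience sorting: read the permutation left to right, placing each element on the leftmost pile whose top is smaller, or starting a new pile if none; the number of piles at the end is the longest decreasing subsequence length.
5: new pile. tops = [5]
1: new pile. tops = [5, 1]
7: onto pile 1 (replacing 5). tops = [7, 1]
2: onto pile 2 (replacing 1). tops = [7, 2]
3: onto pile 2 (replacing 2). tops = [7, 3]
4: onto pile 2 (replacing 3). tops = [7, 4]
6: onto pile 2 (replacing 4). tops = [7, 6]

2 piles, so the longest decreasing subsequence has length 2.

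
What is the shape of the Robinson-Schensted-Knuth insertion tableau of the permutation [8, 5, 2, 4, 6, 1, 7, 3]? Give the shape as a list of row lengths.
Row-insert each entry into an empty tableau.

After inserting 8: P = [[8]].
After inserting 5: P = [[5], [8]].
After inserting 2: P = [[2], [5], [8]].
After inserting 4: P = [[2, 4], [5], [8]].
After inserting 6: P = [[2, 4, 6], [5], [8]].
After inserting 1: P = [[1, 4, 6], [2], [5], [8]].
After inserting 7: P = [[1, 4, 6, 7], [2], [5], [8]].
After inserting 3: P = [[1, 3, 6, 7], [2, 4], [5], [8]].

The final insertion tableau P = [[1, 3, 6, 7], [2, 4], [5], [8]] has shape [4, 2, 1, 1].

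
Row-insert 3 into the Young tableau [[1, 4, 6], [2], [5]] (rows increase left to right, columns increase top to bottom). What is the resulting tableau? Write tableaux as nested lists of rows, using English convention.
In row 1, 3 replaces 4 (the leftmost entry greater than 3); 4 is bumped to row 2. 4 is appended to row 2. The new tableau is [[1, 3, 6], [2, 4], [5]].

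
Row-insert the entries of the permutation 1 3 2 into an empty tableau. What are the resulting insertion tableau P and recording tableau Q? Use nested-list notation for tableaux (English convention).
P = [[1, 2], [3]], Q = [[1, 2], [3]]

Insert each entry of the permutation into P by Schensted row insertion, recording in Q the position of each new cell.

Insert 1: appended to row 1. P = [[1]], Q = [[1]].
Insert 3: appended to row 1. P = [[1, 3]], Q = [[1, 2]].
Insert 2: 2 bumps 3 from row 1; 3 starts row 2. P = [[1, 2], [3]], Q = [[1, 2], [3]].

So P = [[1, 2], [3]], Q = [[1, 2], [3]].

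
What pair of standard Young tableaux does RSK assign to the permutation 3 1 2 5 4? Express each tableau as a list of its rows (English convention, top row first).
P = [[1, 2, 4], [3, 5]], Q = [[1, 3, 4], [2, 5]]

Insert each entry of the permutation into P by Schensted row insertion, recording in Q the position of each new cell.

After inserting 3: P = [[3]].
After inserting 1: P = [[1], [3]].
After inserting 2: P = [[1, 2], [3]].
After inserting 5: P = [[1, 2, 5], [3]].
After inserting 4: P = [[1, 2, 4], [3, 5]].

So P = [[1, 2, 4], [3, 5]], Q = [[1, 3, 4], [2, 5]].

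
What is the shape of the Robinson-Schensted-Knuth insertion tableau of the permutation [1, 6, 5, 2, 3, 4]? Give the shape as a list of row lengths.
[4, 1, 1]

Row-insert each entry into an empty tableau.

After inserting 1: P = [[1]].
After inserting 6: P = [[1, 6]].
After inserting 5: P = [[1, 5], [6]].
After inserting 2: P = [[1, 2], [5], [6]].
After inserting 3: P = [[1, 2, 3], [5], [6]].
After inserting 4: P = [[1, 2, 3, 4], [5], [6]].

The final insertion tableau P = [[1, 2, 3, 4], [5], [6]] has shape [4, 1, 1].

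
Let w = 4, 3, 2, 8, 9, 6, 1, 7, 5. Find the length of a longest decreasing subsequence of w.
4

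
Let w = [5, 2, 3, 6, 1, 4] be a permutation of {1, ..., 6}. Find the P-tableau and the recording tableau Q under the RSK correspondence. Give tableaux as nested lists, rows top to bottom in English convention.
Insert each entry of the permutation into P by Schensted row insertion, recording in Q the position of each new cell.

Insert 5: appended to row 1. P = [[5]], Q = [[1]].
Insert 2: 2 bumps 5 from row 1; 5 starts row 2. P = [[2], [5]], Q = [[1], [2]].
Insert 3: appended to row 1. P = [[2, 3], [5]], Q = [[1, 3], [2]].
Insert 6: appended to row 1. P = [[2, 3, 6], [5]], Q = [[1, 3, 4], [2]].
Insert 1: 1 bumps 2 from row 1; 2 bumps 5 from row 2; 5 starts row 3. P = [[1, 3, 6], [2], [5]], Q = [[1, 3, 4], [2], [5]].
Insert 4: 4 bumps 6 from row 1; 6 appends to row 2. P = [[1, 3, 4], [2, 6], [5]], Q = [[1, 3, 4], [2, 6], [5]].

So P = [[1, 3, 4], [2, 6], [5]], Q = [[1, 3, 4], [2, 6], [5]].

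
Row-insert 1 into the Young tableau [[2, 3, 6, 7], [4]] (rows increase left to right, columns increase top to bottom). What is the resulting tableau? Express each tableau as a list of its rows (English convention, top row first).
In row 1, 1 replaces 2 (the leftmost entry greater than 1); 2 is bumped to row 2. In row 2, 2 replaces 4 (the leftmost entry greater than 2); 4 is bumped to row 3. 4 starts a new row 3. The new tableau is [[1, 3, 6, 7], [2], [4]].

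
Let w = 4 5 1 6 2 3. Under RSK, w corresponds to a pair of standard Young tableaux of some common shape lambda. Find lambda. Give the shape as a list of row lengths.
[3, 3]

Row-insert each entry into an empty tableau.

After inserting 4: P = [[4]].
After inserting 5: P = [[4, 5]].
After inserting 1: P = [[1, 5], [4]].
After inserting 6: P = [[1, 5, 6], [4]].
After inserting 2: P = [[1, 2, 6], [4, 5]].
After inserting 3: P = [[1, 2, 3], [4, 5, 6]].

The final insertion tableau P = [[1, 2, 3], [4, 5, 6]] has shape [3, 3].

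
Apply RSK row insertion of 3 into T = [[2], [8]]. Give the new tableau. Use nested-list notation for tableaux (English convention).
3 is larger than every entry of row 1, so it is appended to row 1. The new tableau is [[2, 3], [8]].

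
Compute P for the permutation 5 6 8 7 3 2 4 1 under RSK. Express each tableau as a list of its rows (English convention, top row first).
Insert 5: appended to row 1. P = [[5]].
Insert 6: appended to row 1. P = [[5, 6]].
Insert 8: appended to row 1. P = [[5, 6, 8]].
Insert 7: 7 bumps 8 from row 1; 8 starts row 2. P = [[5, 6, 7], [8]].
Insert 3: 3 bumps 5 from row 1; 5 bumps 8 from row 2; 8 starts row 3. P = [[3, 6, 7], [5], [8]].
Insert 2: 2 bumps 3 from row 1; 3 bumps 5 from row 2; 5 bumps 8 from row 3; 8 starts row 4. P = [[2, 6, 7], [3], [5], [8]].
Insert 4: 4 bumps 6 from row 1; 6 appends to row 2. P = [[2, 4, 7], [3, 6], [5], [8]].
Insert 1: 1 bumps 2 from row 1; 2 bumps 3 from row 2; 3 bumps 5 from row 3; 5 bumps 8 from row 4; 8 starts row 5. P = [[1, 4, 7], [2, 6], [3], [5], [8]].

So P = [[1, 4, 7], [2, 6], [3], [5], [8]].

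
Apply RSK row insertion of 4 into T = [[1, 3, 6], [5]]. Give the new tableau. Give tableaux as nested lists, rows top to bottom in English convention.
In row 1, 4 replaces 6 (the leftmost entry greater than 4); 6 is bumped to row 2. 6 is appended to row 2. The new tableau is [[1, 3, 4], [5, 6]].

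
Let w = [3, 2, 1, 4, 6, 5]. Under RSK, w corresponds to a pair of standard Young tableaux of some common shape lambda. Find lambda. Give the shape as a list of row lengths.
[3, 2, 1]

Row-insert each entry into an empty tableau.

After inserting 3: P = [[3]].
After inserting 2: P = [[2], [3]].
After inserting 1: P = [[1], [2], [3]].
After inserting 4: P = [[1, 4], [2], [3]].
After inserting 6: P = [[1, 4, 6], [2], [3]].
After inserting 5: P = [[1, 4, 5], [2, 6], [3]].

The final insertion tableau P = [[1, 4, 5], [2, 6], [3]] has shape [3, 2, 1].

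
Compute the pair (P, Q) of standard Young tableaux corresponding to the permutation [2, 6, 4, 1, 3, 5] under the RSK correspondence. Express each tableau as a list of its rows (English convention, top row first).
Insert each entry of the permutation into P by Schensted row insertion, recording in Q the position of each new cell.

Insert 2: appended to row 1. P = [[2]].
Insert 6: appended to row 1. P = [[2, 6]].
Insert 4: 4 bumps 6 from row 1; 6 starts row 2. P = [[2, 4], [6]].
Insert 1: 1 bumps 2 from row 1; 2 bumps 6 from row 2; 6 starts row 3. P = [[1, 4], [2], [6]].
Insert 3: 3 bumps 4 from row 1; 4 appends to row 2. P = [[1, 3], [2, 4], [6]].
Insert 5: appended to row 1. P = [[1, 3, 5], [2, 4], [6]].

So P = [[1, 3, 5], [2, 4], [6]], Q = [[1, 2, 6], [3, 5], [4]].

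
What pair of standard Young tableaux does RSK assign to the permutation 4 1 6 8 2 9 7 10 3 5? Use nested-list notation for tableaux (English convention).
Insert each entry of the permutation into P by Schensted row insertion, recording in Q the position of each new cell.

Insert 4: appended to row 1. P = [[4]], Q = [[1]].
Insert 1: 1 bumps 4 from row 1; 4 starts row 2. P = [[1], [4]], Q = [[1], [2]].
Insert 6: appended to row 1. P = [[1, 6], [4]], Q = [[1, 3], [2]].
Insert 8: appended to row 1. P = [[1, 6, 8], [4]], Q = [[1, 3, 4], [2]].
Insert 2: 2 bumps 6 from row 1; 6 appends to row 2. P = [[1, 2, 8], [4, 6]], Q = [[1, 3, 4], [2, 5]].
Insert 9: appended to row 1. P = [[1, 2, 8, 9], [4, 6]], Q = [[1, 3, 4, 6], [2, 5]].
Insert 7: 7 bumps 8 from row 1; 8 appends to row 2. P = [[1, 2, 7, 9], [4, 6, 8]], Q = [[1, 3, 4, 6], [2, 5, 7]].
Insert 10: appended to row 1. P = [[1, 2, 7, 9, 10], [4, 6, 8]], Q = [[1, 3, 4, 6, 8], [2, 5, 7]].
Insert 3: 3 bumps 7 from row 1; 7 bumps 8 from row 2; 8 starts row 3. P = [[1, 2, 3, 9, 10], [4, 6, 7], [8]], Q = [[1, 3, 4, 6, 8], [2, 5, 7], [9]].
Insert 5: 5 bumps 9 from row 1; 9 appends to row 2. P = [[1, 2, 3, 5, 10], [4, 6, 7, 9], [8]], Q = [[1, 3, 4, 6, 8], [2, 5, 7, 10], [9]].

So P = [[1, 2, 3, 5, 10], [4, 6, 7, 9], [8]], Q = [[1, 3, 4, 6, 8], [2, 5, 7, 10], [9]].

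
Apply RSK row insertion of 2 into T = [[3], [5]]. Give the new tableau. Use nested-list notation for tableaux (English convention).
[[2], [3], [5]]

In row 1, 2 replaces 3 (the leftmost entry greater than 2); 3 is bumped to row 2. In row 2, 3 replaces 5 (the leftmost entry greater than 3); 5 is bumped to row 3. 5 starts a new row 3. The new tableau is [[2], [3], [5]].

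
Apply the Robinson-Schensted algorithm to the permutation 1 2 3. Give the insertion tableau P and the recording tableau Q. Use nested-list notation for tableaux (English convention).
P = [[1, 2, 3]], Q = [[1, 2, 3]]

Insert each entry of the permutation into P by Schensted row insertion, recording in Q the position of each new cell.

Insert 1: appended to row 1. P = [[1]].
Insert 2: appended to row 1. P = [[1, 2]].
Insert 3: appended to row 1. P = [[1, 2, 3]].

So P = [[1, 2, 3]], Q = [[1, 2, 3]].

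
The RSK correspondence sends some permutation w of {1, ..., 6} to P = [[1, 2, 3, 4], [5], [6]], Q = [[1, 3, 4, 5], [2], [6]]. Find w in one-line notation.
6 1 2 3 5 4

Reverse the RSK construction: for i from n down to 1, find the cell of Q containing i, remove the entry at that cell from P, and reverse-bump it up through P; the value ejected from row 1 is w(i).

Step i=6: Q has 6 at row 3, column 1; remove 6 from row 3 of P and reverse-bump: 6 enters row 2 and ejects 5; 5 enters row 1 and ejects 4. So w(6) = 4. P is now [[1, 2, 3, 5], [6]].
Step i=5: Q has 5 at row 1, column 4; remove that cell from P, ejecting 5. So w(5) = 5. P is now [[1, 2, 3], [6]].
Step i=4: Q has 4 at row 1, column 3; remove that cell from P, ejecting 3. So w(4) = 3. P is now [[1, 2], [6]].
Step i=3: Q has 3 at row 1, column 2; remove that cell from P, ejecting 2. So w(3) = 2. P is now [[1], [6]].
Step i=2: Q has 2 at row 2, column 1; remove 6 from row 2 of P and reverse-bump: 6 enters row 1 and ejects 1. So w(2) = 1. P is now [[6]].
Step i=1: Q has 1 at row 1, column 1; remove that cell from P, ejecting 6. So w(1) = 6. P is now [].

So w = 6 1 2 3 5 4.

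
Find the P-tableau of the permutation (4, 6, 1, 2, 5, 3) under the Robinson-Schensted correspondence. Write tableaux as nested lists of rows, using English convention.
Insert 4: appended to row 1. P = [[4]].
Insert 6: appended to row 1. P = [[4, 6]].
Insert 1: 1 bumps 4 from row 1; 4 starts row 2. P = [[1, 6], [4]].
Insert 2: 2 bumps 6 from row 1; 6 appends to row 2. P = [[1, 2], [4, 6]].
Insert 5: appended to row 1. P = [[1, 2, 5], [4, 6]].
Insert 3: 3 bumps 5 from row 1; 5 bumps 6 from row 2; 6 starts row 3. P = [[1, 2, 3], [4, 5], [6]].

So P = [[1, 2, 3], [4, 5], [6]].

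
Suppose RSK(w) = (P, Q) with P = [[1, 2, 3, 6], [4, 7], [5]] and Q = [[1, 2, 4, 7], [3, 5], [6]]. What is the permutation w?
Reverse RSK: for i = n, n-1, ..., 1, locate i in Q, remove the corresponding corner cell from P, and reverse-bump its entry up through P; the value ejected from row 1 is w(i).

So w = 1 5 2 7 4 3 6.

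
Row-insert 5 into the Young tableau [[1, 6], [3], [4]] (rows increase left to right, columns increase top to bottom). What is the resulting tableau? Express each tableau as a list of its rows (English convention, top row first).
In row 1, 5 replaces 6 (the leftmost entry greater than 5); 6 is bumped to row 2. 6 is appended to row 2. The new tableau is [[1, 5], [3, 6], [4]].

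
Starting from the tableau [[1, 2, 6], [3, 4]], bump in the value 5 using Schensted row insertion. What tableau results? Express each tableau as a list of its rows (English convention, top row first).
[[1, 2, 5], [3, 4, 6]]

In row 1, 5 replaces 6 (the leftmost entry greater than 5); 6 is bumped to row 2. 6 is appended to row 2. The new tableau is [[1, 2, 5], [3, 4, 6]].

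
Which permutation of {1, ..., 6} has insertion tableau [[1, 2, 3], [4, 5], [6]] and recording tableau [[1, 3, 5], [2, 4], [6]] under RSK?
4 1 6 2 5 3

Reverse the RSK construction: for i from n down to 1, find the cell of Q containing i, remove the entry at that cell from P, and reverse-bump it up through P; the value ejected from row 1 is w(i).

Step i=6: Q has 6 at row 3, column 1; remove 6 from row 3 of P and reverse-bump: 6 enters row 2 and ejects 5; 5 enters row 1 and ejects 3. So w(6) = 3. P is now [[1, 2, 5], [4, 6]].
Step i=5: Q has 5 at row 1, column 3; remove that cell from P, ejecting 5. So w(5) = 5. P is now [[1, 2], [4, 6]].
Step i=4: Q has 4 at row 2, column 2; remove 6 from row 2 of P and reverse-bump: 6 enters row 1 and ejects 2. So w(4) = 2. P is now [[1, 6], [4]].
Step i=3: Q has 3 at row 1, column 2; remove that cell from P, ejecting 6. So w(3) = 6. P is now [[1], [4]].
Step i=2: Q has 2 at row 2, column 1; remove 4 from row 2 of P and reverse-bump: 4 enters row 1 and ejects 1. So w(2) = 1. P is now [[4]].
Step i=1: Q has 1 at row 1, column 1; remove that cell from P, ejecting 4. So w(1) = 4. P is now [].

So w = 4 1 6 2 5 3.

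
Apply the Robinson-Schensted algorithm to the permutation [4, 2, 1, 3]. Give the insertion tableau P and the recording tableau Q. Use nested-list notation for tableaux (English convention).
Insert each entry of the permutation into P by Schensted row insertion, recording in Q the position of each new cell.

After inserting 4: P = [[4]].
After inserting 2: P = [[2], [4]].
After inserting 1: P = [[1], [2], [4]].
After inserting 3: P = [[1, 3], [2], [4]].

So P = [[1, 3], [2], [4]], Q = [[1, 4], [2], [3]].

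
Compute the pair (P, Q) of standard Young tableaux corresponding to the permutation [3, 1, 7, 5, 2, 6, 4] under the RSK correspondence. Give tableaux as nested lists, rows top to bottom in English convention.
P = [[1, 2, 4], [3, 5, 6], [7]], Q = [[1, 3, 6], [2, 4, 7], [5]]

Insert each entry of the permutation into P by Schensted row insertion, recording in Q the position of each new cell.

Insert 3: appended to row 1. P = [[3]].
Insert 1: 1 bumps 3 from row 1; 3 starts row 2. P = [[1], [3]].
Insert 7: appended to row 1. P = [[1, 7], [3]].
Insert 5: 5 bumps 7 from row 1; 7 appends to row 2. P = [[1, 5], [3, 7]].
Insert 2: 2 bumps 5 from row 1; 5 bumps 7 from row 2; 7 starts row 3. P = [[1, 2], [3, 5], [7]].
Insert 6: appended to row 1. P = [[1, 2, 6], [3, 5], [7]].
Insert 4: 4 bumps 6 from row 1; 6 appends to row 2. P = [[1, 2, 4], [3, 5, 6], [7]].

So P = [[1, 2, 4], [3, 5, 6], [7]], Q = [[1, 3, 6], [2, 4, 7], [5]].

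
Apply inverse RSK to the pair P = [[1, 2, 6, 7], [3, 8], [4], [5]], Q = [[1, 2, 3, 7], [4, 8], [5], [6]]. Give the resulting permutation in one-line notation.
1 5 6 4 3 2 8 7

Reverse the RSK construction: for i from n down to 1, find the cell of Q containing i, remove the entry at that cell from P, and reverse-bump it up through P; the value ejected from row 1 is w(i).

Step i=8: Q has 8 at row 2, column 2; remove 8 from row 2 of P and reverse-bump: 8 enters row 1 and ejects 7. So w(8) = 7. P is now [[1, 2, 6, 8], [3], [4], [5]].
Step i=7: Q has 7 at row 1, column 4; remove that cell from P, ejecting 8. So w(7) = 8. P is now [[1, 2, 6], [3], [4], [5]].
Step i=6: Q has 6 at row 4, column 1; remove 5 from row 4 of P and reverse-bump: 5 enters row 3 and ejects 4; 4 enters row 2 and ejects 3; 3 enters row 1 and ejects 2. So w(6) = 2. P is now [[1, 3, 6], [4], [5]].
Step i=5: Q has 5 at row 3, column 1; remove 5 from row 3 of P and reverse-bump: 5 enters row 2 and ejects 4; 4 enters row 1 and ejects 3. So w(5) = 3. P is now [[1, 4, 6], [5]].
Step i=4: Q has 4 at row 2, column 1; remove 5 from row 2 of P and reverse-bump: 5 enters row 1 and ejects 4. So w(4) = 4. P is now [[1, 5, 6]].
Step i=3: Q has 3 at row 1, column 3; remove that cell from P, ejecting 6. So w(3) = 6. P is now [[1, 5]].
Step i=2: Q has 2 at row 1, column 2; remove that cell from P, ejecting 5. So w(2) = 5. P is now [[1]].
Step i=1: Q has 1 at row 1, column 1; remove that cell from P, ejecting 1. So w(1) = 1. P is now [].

So w = 1 5 6 4 3 2 8 7.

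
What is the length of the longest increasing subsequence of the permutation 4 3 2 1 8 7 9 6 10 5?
4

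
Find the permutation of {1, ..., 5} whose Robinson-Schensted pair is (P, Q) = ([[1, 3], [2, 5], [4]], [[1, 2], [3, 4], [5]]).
4 5 2 3 1

Reverse the RSK construction: for i from n down to 1, find the cell of Q containing i, remove the entry at that cell from P, and reverse-bump it up through P; the value ejected from row 1 is w(i).

Step i=5: Q has 5 at row 3, column 1; remove 4 from row 3 of P and reverse-bump: 4 enters row 2 and ejects 2; 2 enters row 1 and ejects 1. So w(5) = 1. P is now [[2, 3], [4, 5]].
Step i=4: Q has 4 at row 2, column 2; remove 5 from row 2 of P and reverse-bump: 5 enters row 1 and ejects 3. So w(4) = 3. P is now [[2, 5], [4]].
Step i=3: Q has 3 at row 2, column 1; remove 4 from row 2 of P and reverse-bump: 4 enters row 1 and ejects 2. So w(3) = 2. P is now [[4, 5]].
Step i=2: Q has 2 at row 1, column 2; remove that cell from P, ejecting 5. So w(2) = 5. P is now [[4]].
Step i=1: Q has 1 at row 1, column 1; remove that cell from P, ejecting 4. So w(1) = 4. P is now [].

So w = 4 5 2 3 1.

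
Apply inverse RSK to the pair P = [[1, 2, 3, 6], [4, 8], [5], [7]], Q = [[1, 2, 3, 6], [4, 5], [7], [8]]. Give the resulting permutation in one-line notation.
1 7 8 2 5 6 4 3

Reverse RSK: for i = n, n-1, ..., 1, locate i in Q, remove the corresponding corner cell from P, and reverse-bump its entry up through P; the value ejected from row 1 is w(i).

So w = 1 7 8 2 5 6 4 3.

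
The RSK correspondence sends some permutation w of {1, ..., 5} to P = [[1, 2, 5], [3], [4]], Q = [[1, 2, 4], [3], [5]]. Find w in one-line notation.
1 4 3 5 2

Reverse RSK: for i = n, n-1, ..., 1, locate i in Q, remove the corresponding corner cell from P, and reverse-bump its entry up through P; the value ejected from row 1 is w(i).

So w = 1 4 3 5 2.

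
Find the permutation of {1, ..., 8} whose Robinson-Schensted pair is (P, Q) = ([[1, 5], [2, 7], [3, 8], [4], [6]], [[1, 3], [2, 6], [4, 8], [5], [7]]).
Reverse the RSK construction: for i from n down to 1, find the cell of Q containing i, remove the entry at that cell from P, and reverse-bump it up through P; the value ejected from row 1 is w(i).

Step i=8: Q has 8 at row 3, column 2; remove 8 from row 3 of P and reverse-bump: 8 enters row 2 and ejects 7; 7 enters row 1 and ejects 5. So w(8) = 5. P is now [[1, 7], [2, 8], [3], [4], [6]].
Step i=7: Q has 7 at row 5, column 1; remove 6 from row 5 of P and reverse-bump: 6 enters row 4 and ejects 4; 4 enters row 3 and ejects 3; 3 enters row 2 and ejects 2; 2 enters row 1 and ejects 1. So w(7) = 1. P is now [[2, 7], [3, 8], [4], [6]].
Step i=6: Q has 6 at row 2, column 2; remove 8 from row 2 of P and reverse-bump: 8 enters row 1 and ejects 7. So w(6) = 7. P is now [[2, 8], [3], [4], [6]].
Step i=5: Q has 5 at row 4, column 1; remove 6 from row 4 of P and reverse-bump: 6 enters row 3 and ejects 4; 4 enters row 2 and ejects 3; 3 enters row 1 and ejects 2. So w(5) = 2. P is now [[3, 8], [4], [6]].
Step i=4: Q has 4 at row 3, column 1; remove 6 from row 3 of P and reverse-bump: 6 enters row 2 and ejects 4; 4 enters row 1 and ejects 3. So w(4) = 3. P is now [[4, 8], [6]].
Step i=3: Q has 3 at row 1, column 2; remove that cell from P, ejecting 8. So w(3) = 8. P is now [[4], [6]].
Step i=2: Q has 2 at row 2, column 1; remove 6 from row 2 of P and reverse-bump: 6 enters row 1 and ejects 4. So w(2) = 4. P is now [[6]].
Step i=1: Q has 1 at row 1, column 1; remove that cell from P, ejecting 6. So w(1) = 6. P is now [].

So w = 6 4 8 3 2 7 1 5.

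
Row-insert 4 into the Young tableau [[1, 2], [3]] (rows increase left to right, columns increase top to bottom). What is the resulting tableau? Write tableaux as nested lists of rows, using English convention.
4 is larger than every entry of row 1, so it is appended to row 1. The new tableau is [[1, 2, 4], [3]].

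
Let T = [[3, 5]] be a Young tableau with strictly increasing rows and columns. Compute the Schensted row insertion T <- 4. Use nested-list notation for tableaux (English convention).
[[3, 4], [5]]

In row 1, 4 replaces 5 (the leftmost entry greater than 4); 5 is bumped to row 2. 5 starts a new row 2. The new tableau is [[3, 4], [5]].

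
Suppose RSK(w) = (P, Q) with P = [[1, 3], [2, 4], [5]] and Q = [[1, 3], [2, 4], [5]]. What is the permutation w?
2 1 5 4 3

Reverse the RSK construction: for i from n down to 1, find the cell of Q containing i, remove the entry at that cell from P, and reverse-bump it up through P; the value ejected from row 1 is w(i).

Step i=5: Q has 5 at row 3, column 1; remove 5 from row 3 of P and reverse-bump: 5 enters row 2 and ejects 4; 4 enters row 1 and ejects 3. So w(5) = 3. P is now [[1, 4], [2, 5]].
Step i=4: Q has 4 at row 2, column 2; remove 5 from row 2 of P and reverse-bump: 5 enters row 1 and ejects 4. So w(4) = 4. P is now [[1, 5], [2]].
Step i=3: Q has 3 at row 1, column 2; remove that cell from P, ejecting 5. So w(3) = 5. P is now [[1], [2]].
Step i=2: Q has 2 at row 2, column 1; remove 2 from row 2 of P and reverse-bump: 2 enters row 1 and ejects 1. So w(2) = 1. P is now [[2]].
Step i=1: Q has 1 at row 1, column 1; remove that cell from P, ejecting 2. So w(1) = 2. P is now [].

So w = 2 1 5 4 3.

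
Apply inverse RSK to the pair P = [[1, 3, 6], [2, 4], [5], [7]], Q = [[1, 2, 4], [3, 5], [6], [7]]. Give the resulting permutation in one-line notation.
Reverse the RSK construction: for i from n down to 1, find the cell of Q containing i, remove the entry at that cell from P, and reverse-bump it up through P; the value ejected from row 1 is w(i).

Step i=7: Q has 7 at row 4, column 1; remove 7 from row 4 of P and reverse-bump: 7 enters row 3 and ejects 5; 5 enters row 2 and ejects 4; 4 enters row 1 and ejects 3. So w(7) = 3. P is now [[1, 4, 6], [2, 5], [7]].
Step i=6: Q has 6 at row 3, column 1; remove 7 from row 3 of P and reverse-bump: 7 enters row 2 and ejects 5; 5 enters row 1 and ejects 4. So w(6) = 4. P is now [[1, 5, 6], [2, 7]].
Step i=5: Q has 5 at row 2, column 2; remove 7 from row 2 of P and reverse-bump: 7 enters row 1 and ejects 6. So w(5) = 6. P is now [[1, 5, 7], [2]].
Step i=4: Q has 4 at row 1, column 3; remove that cell from P, ejecting 7. So w(4) = 7. P is now [[1, 5], [2]].
Step i=3: Q has 3 at row 2, column 1; remove 2 from row 2 of P and reverse-bump: 2 enters row 1 and ejects 1. So w(3) = 1. P is now [[2, 5]].
Step i=2: Q has 2 at row 1, column 2; remove that cell from P, ejecting 5. So w(2) = 5. P is now [[2]].
Step i=1: Q has 1 at row 1, column 1; remove that cell from P, ejecting 2. So w(1) = 2. P is now [].

So w = 2 5 1 7 6 4 3.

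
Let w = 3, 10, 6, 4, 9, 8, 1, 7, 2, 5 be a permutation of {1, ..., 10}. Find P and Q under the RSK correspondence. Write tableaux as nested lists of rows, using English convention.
Insert each entry of the permutation into P by Schensted row insertion, recording in Q the position of each new cell.

After inserting 3: P = [[3]].
After inserting 10: P = [[3, 10]].
After inserting 6: P = [[3, 6], [10]].
After inserting 4: P = [[3, 4], [6], [10]].
After inserting 9: P = [[3, 4, 9], [6], [10]].
After inserting 8: P = [[3, 4, 8], [6, 9], [10]].
After inserting 1: P = [[1, 4, 8], [3, 9], [6], [10]].
After inserting 7: P = [[1, 4, 7], [3, 8], [6, 9], [10]].
After inserting 2: P = [[1, 2, 7], [3, 4], [6, 8], [9], [10]].
After inserting 5: P = [[1, 2, 5], [3, 4, 7], [6, 8], [9], [10]].

So P = [[1, 2, 5], [3, 4, 7], [6, 8], [9], [10]], Q = [[1, 2, 5], [3, 6, 10], [4, 8], [7], [9]].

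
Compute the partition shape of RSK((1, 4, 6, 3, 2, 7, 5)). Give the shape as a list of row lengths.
Row-insert each entry into an empty tableau.

After inserting 1: P = [[1]].
After inserting 4: P = [[1, 4]].
After inserting 6: P = [[1, 4, 6]].
After inserting 3: P = [[1, 3, 6], [4]].
After inserting 2: P = [[1, 2, 6], [3], [4]].
After inserting 7: P = [[1, 2, 6, 7], [3], [4]].
After inserting 5: P = [[1, 2, 5, 7], [3, 6], [4]].

The final insertion tableau P = [[1, 2, 5, 7], [3, 6], [4]] has shape [4, 2, 1].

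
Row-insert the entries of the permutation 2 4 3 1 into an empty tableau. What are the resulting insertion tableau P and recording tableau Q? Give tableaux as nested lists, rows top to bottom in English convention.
Insert each entry of the permutation into P by Schensted row insertion, recording in Q the position of each new cell.

Insert 2: appended to row 1. P = [[2]].
Insert 4: appended to row 1. P = [[2, 4]].
Insert 3: 3 bumps 4 from row 1; 4 starts row 2. P = [[2, 3], [4]].
Insert 1: 1 bumps 2 from row 1; 2 bumps 4 from row 2; 4 starts row 3. P = [[1, 3], [2], [4]].

So P = [[1, 3], [2], [4]], Q = [[1, 2], [3], [4]].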